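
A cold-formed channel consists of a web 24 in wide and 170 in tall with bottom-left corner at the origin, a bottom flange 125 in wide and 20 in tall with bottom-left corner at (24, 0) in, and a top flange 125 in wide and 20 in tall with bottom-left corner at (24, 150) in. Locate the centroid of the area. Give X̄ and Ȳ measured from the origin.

X̄ = 53.02 in, Ȳ = 85.00 in

web: A = 24 × 170 = 4080.00, centroid at (12.00, 85.00).
bottom flange: A = 125 × 20 = 2500.00, centroid at (86.50, 10.00).
top flange: A = 125 × 20 = 2500.00, centroid at (86.50, 160.00).
ΣA = 9080.00 in², ΣAX̄ = 481460.00 in³, ΣAȲ = 771800.00 in³.
X̄ = 481460.00/9080.00 = 53.02 in; Ȳ = 771800.00/9080.00 = 85.00 in.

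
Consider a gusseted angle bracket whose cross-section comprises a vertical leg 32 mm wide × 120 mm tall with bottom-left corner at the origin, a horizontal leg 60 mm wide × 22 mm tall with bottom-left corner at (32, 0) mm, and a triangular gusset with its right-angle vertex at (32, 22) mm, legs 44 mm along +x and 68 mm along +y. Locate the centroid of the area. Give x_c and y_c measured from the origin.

x_c = 32.02 mm, y_c = 46.84 mm

vertical leg: A = 32 × 120 = 3840.00, centroid at (16.00, 60.00).
horizontal leg: A = 60 × 22 = 1320.00, centroid at (62.00, 11.00).
gusset: A = ½·44·68 = 1496.00, centroid at (46.67, 44.67).
ΣA = 6656.00 mm², ΣAx_c = 213093.33 mm³, ΣAy_c = 311741.33 mm³.
x_c = 213093.33/6656.00 = 32.02 mm; y_c = 311741.33/6656.00 = 46.84 mm.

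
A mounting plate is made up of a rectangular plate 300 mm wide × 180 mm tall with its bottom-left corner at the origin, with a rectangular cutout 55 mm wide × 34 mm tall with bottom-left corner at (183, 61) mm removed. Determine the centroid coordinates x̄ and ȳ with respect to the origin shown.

x̄ = 147.83 mm, ȳ = 90.43 mm

plate: A = 300 × 180 = 54000.00, centroid at (150.00, 90.00).
hole: A = −(55 × 34) = -1870.00, centroid at (210.50, 78.00).
ΣA = 52130.00 mm²
ΣAx̄ = (54000.00)(150.00) + (-1870.00)(210.50) = 7706365.00 mm³
ΣAȳ = (54000.00)(90.00) + (-1870.00)(78.00) = 4714140.00 mm³
x̄ = 7706365.00 / 52130.00 = 147.83 mm
ȳ = 4714140.00 / 52130.00 = 90.43 mm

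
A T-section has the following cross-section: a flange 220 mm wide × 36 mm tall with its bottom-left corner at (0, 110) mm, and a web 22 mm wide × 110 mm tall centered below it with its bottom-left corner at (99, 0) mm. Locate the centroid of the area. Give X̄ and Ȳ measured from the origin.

X̄ = 110.00 mm, Ȳ = 110.91 mm

web: A = 22 × 110 = 2420.00, centroid at (110.00, 55.00).
flange: A = 220 × 36 = 7920.00, centroid at (110.00, 128.00).
ΣA = 10340.00 mm²
ΣAX̄ = (2420.00)(110.00) + (7920.00)(110.00) = 1137400.00 mm³
ΣAȲ = (2420.00)(55.00) + (7920.00)(128.00) = 1146860.00 mm³
X̄ = 1137400.00 / 10340.00 = 110.00 mm
Ȳ = 1146860.00 / 10340.00 = 110.91 mm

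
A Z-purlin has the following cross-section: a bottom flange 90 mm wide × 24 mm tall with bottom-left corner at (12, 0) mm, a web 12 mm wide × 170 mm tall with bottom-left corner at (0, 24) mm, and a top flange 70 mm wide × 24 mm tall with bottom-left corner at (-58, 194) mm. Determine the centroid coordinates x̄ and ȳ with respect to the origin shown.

bottom flange: A = 90 × 24 = 2160.00, centroid at (57.00, 12.00).
web: A = 12 × 170 = 2040.00, centroid at (6.00, 109.00).
top flange: A = 70 × 24 = 1680.00, centroid at (-23.00, 206.00).
ΣA = 5880.00 mm², ΣAx̄ = 96720.00 mm³, ΣAȳ = 594360.00 mm³.
x̄ = 96720.00/5880.00 = 16.45 mm; ȳ = 594360.00/5880.00 = 101.08 mm.

x̄ = 16.45 mm, ȳ = 101.08 mm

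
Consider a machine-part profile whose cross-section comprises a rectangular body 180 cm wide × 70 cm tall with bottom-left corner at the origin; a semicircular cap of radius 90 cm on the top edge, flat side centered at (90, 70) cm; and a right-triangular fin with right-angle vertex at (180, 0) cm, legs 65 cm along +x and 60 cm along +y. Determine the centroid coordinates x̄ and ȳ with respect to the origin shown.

x̄ = 97.98 cm, ȳ = 68.08 cm

Part | A | x̄ᵢ | ȳᵢ | A·x̄ᵢ | A·ȳᵢ
rectangular body | 12600.00 | 90.00 | 35.00 | 1134000.00 | 441000.00
semicircular top | 12723.45 | 90.00 | 108.20 | 1145110.52 | 1376641.52
triangular fin | 1950.00 | 201.67 | 20.00 | 393250.00 | 39000.00
Σ | 27273.45 |  |  | 2672360.52 | 1856641.52
x̄ = 2672360.52 / 27273.45 = 97.98 cm
ȳ = 1856641.52 / 27273.45 = 68.08 cm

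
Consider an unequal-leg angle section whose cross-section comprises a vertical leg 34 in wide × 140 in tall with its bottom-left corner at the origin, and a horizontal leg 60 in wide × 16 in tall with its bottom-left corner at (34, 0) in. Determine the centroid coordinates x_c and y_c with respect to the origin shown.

vertical leg: A = 34 × 140 = 4760.00, centroid at (17.00, 70.00).
horizontal leg: A = 60 × 16 = 960.00, centroid at (64.00, 8.00).
ΣA = 5720.00 in²
ΣAx_c = (4760.00)(17.00) + (960.00)(64.00) = 142360.00 in³
ΣAy_c = (4760.00)(70.00) + (960.00)(8.00) = 340880.00 in³
x_c = 142360.00 / 5720.00 = 24.89 in
y_c = 340880.00 / 5720.00 = 59.59 in

x_c = 24.89 in, y_c = 59.59 in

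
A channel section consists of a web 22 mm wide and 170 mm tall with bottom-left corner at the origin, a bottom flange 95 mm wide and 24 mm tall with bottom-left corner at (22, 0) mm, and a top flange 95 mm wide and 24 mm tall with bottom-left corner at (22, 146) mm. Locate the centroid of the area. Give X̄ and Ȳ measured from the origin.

Part | A | x̄ᵢ | ȳᵢ | A·x̄ᵢ | A·ȳᵢ
web | 3740.00 | 11.00 | 85.00 | 41140.00 | 317900.00
bottom flange | 2280.00 | 69.50 | 12.00 | 158460.00 | 27360.00
top flange | 2280.00 | 69.50 | 158.00 | 158460.00 | 360240.00
Σ | 8300.00 |  |  | 358060.00 | 705500.00
X̄ = 358060.00 / 8300.00 = 43.14 mm
Ȳ = 705500.00 / 8300.00 = 85.00 mm

X̄ = 43.14 mm, Ȳ = 85.00 mm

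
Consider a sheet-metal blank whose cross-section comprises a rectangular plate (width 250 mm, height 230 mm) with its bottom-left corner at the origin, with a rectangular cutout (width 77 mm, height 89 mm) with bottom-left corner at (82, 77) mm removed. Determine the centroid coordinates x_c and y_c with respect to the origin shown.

Part | A | x̄ᵢ | ȳᵢ | A·x̄ᵢ | A·ȳᵢ
plate | 57500.00 | 125.00 | 115.00 | 7187500.00 | 6612500.00
hole | -6853.00 | 120.50 | 121.50 | -825786.50 | -832639.50
Σ | 50647.00 |  |  | 6361713.50 | 5779860.50
x_c = 6361713.50 / 50647.00 = 125.61 mm
y_c = 5779860.50 / 50647.00 = 114.12 mm

x_c = 125.61 mm, y_c = 114.12 mm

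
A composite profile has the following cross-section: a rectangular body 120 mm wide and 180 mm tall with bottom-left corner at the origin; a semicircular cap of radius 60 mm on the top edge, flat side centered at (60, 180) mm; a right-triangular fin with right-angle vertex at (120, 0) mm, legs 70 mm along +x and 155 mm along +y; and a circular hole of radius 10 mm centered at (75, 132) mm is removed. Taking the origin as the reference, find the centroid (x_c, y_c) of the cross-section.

rectangular body: A = 120 × 180 = 21600.00, centroid at (60.00, 90.00).
semicircular top: A = ½π·60² = 5654.87, centroid at (60.00, 205.46).
triangular fin: A = ½·70·155 = 5425.00, centroid at (143.33, 51.67).
hole: A = −π·10² = -314.16, centroid at (75.00, 132.00).
ΣA = 32365.71 mm²
ΣAx_c = (21600.00)(60.00) + (5654.87)(60.00) + (5425.00)(143.33) + (-314.16)(75.00) = 2389313.40 mm³
ΣAy_c = (21600.00)(90.00) + (5654.87)(205.46) + (5425.00)(51.67) + (-314.16)(132.00) = 3344698.66 mm³
x_c = 2389313.40 / 32365.71 = 73.82 mm
y_c = 3344698.66 / 32365.71 = 103.34 mm

x_c = 73.82 mm, y_c = 103.34 mm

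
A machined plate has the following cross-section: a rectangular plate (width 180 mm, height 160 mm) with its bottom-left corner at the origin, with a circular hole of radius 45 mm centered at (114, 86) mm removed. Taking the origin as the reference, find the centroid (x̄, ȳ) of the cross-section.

x̄ = 83.20 mm, ȳ = 78.30 mm

plate: A = 180 × 160 = 28800.00, centroid at (90.00, 80.00).
hole: A = −π·45² = -6361.73, centroid at (114.00, 86.00).
ΣA = 22438.27 mm², ΣAx̄ = 1866763.34 mm³, ΣAȳ = 1756891.64 mm³.
x̄ = 1866763.34/22438.27 = 83.20 mm; ȳ = 1756891.64/22438.27 = 78.30 mm.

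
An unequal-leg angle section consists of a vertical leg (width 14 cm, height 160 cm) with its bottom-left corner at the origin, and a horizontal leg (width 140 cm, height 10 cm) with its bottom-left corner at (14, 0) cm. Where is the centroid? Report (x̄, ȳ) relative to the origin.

vertical leg: A = 14 × 160 = 2240.00, centroid at (7.00, 80.00).
horizontal leg: A = 140 × 10 = 1400.00, centroid at (84.00, 5.00).
ΣA = 3640.00 cm², ΣAx̄ = 133280.00 cm³, ΣAȳ = 186200.00 cm³.
x̄ = 133280.00/3640.00 = 36.62 cm; ȳ = 186200.00/3640.00 = 51.15 cm.

x̄ = 36.62 cm, ȳ = 51.15 cm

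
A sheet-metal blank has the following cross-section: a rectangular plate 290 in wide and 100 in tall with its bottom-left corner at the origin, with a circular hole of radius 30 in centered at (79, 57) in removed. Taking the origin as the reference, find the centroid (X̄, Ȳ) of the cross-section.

X̄ = 152.13 in, Ȳ = 49.24 in

plate: A = 290 × 100 = 29000.00, centroid at (145.00, 50.00).
hole: A = −π·30² = -2827.43, centroid at (79.00, 57.00).
ΣA = 26172.57 in², ΣAX̄ = 3981632.76 in³, ΣAȲ = 1288836.30 in³.
X̄ = 3981632.76/26172.57 = 152.13 in; Ȳ = 1288836.30/26172.57 = 49.24 in.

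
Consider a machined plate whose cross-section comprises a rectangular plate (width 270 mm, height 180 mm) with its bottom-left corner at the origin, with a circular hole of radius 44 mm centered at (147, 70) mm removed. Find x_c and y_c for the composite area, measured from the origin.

plate: A = 270 × 180 = 48600.00, centroid at (135.00, 90.00).
hole: A = −π·44² = -6082.12, centroid at (147.00, 70.00).
ΣA = 42517.88 mm², ΣAx_c = 5666927.86 mm³, ΣAy_c = 3948251.36 mm³.
x_c = 5666927.86/42517.88 = 133.28 mm; y_c = 3948251.36/42517.88 = 92.86 mm.

x_c = 133.28 mm, y_c = 92.86 mm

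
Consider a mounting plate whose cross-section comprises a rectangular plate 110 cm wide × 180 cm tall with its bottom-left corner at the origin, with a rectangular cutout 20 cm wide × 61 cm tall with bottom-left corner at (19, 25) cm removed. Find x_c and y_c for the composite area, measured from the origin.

x_c = 56.71 cm, y_c = 92.27 cm

Part | A | x̄ᵢ | ȳᵢ | A·x̄ᵢ | A·ȳᵢ
plate | 19800.00 | 55.00 | 90.00 | 1089000.00 | 1782000.00
hole | -1220.00 | 29.00 | 55.50 | -35380.00 | -67710.00
Σ | 18580.00 |  |  | 1053620.00 | 1714290.00
x_c = 1053620.00 / 18580.00 = 56.71 cm
y_c = 1714290.00 / 18580.00 = 92.27 cm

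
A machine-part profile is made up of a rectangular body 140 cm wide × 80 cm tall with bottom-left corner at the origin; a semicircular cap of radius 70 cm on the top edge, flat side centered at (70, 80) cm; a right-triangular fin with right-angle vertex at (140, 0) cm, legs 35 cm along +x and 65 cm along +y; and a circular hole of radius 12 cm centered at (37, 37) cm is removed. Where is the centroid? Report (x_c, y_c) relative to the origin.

Part | A | x̄ᵢ | ȳᵢ | A·x̄ᵢ | A·ȳᵢ
rectangular body | 11200.00 | 70.00 | 40.00 | 784000.00 | 448000.00
semicircular top | 7696.90 | 70.00 | 109.71 | 538783.14 | 844418.83
triangular fin | 1137.50 | 151.67 | 21.67 | 172520.83 | 24645.83
hole | -452.39 | 37.00 | 37.00 | -16738.41 | -16738.41
Σ | 19582.01 |  |  | 1478565.57 | 1300326.25
x_c = 1478565.57 / 19582.01 = 75.51 cm
y_c = 1300326.25 / 19582.01 = 66.40 cm

x_c = 75.51 cm, y_c = 66.40 cm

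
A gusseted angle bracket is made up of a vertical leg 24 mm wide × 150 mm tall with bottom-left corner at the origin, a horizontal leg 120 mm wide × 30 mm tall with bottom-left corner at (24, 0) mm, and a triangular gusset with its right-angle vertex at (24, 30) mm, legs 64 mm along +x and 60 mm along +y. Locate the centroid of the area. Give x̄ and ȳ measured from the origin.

x̄ = 47.44 mm, ȳ = 46.05 mm

Part | A | x̄ᵢ | ȳᵢ | A·x̄ᵢ | A·ȳᵢ
vertical leg | 3600.00 | 12.00 | 75.00 | 43200.00 | 270000.00
horizontal leg | 3600.00 | 84.00 | 15.00 | 302400.00 | 54000.00
gusset | 1920.00 | 45.33 | 50.00 | 87040.00 | 96000.00
Σ | 9120.00 |  |  | 432640.00 | 420000.00
x̄ = 432640.00 / 9120.00 = 47.44 mm
ȳ = 420000.00 / 9120.00 = 46.05 mm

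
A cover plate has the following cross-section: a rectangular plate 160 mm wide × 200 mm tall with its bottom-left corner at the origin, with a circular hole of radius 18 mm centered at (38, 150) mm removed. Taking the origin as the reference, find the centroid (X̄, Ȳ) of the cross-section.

Part | A | x̄ᵢ | ȳᵢ | A·x̄ᵢ | A·ȳᵢ
plate | 32000.00 | 80.00 | 100.00 | 2560000.00 | 3200000.00
hole | -1017.88 | 38.00 | 150.00 | -38679.29 | -152681.40
Σ | 30982.12 |  |  | 2521320.71 | 3047318.60
X̄ = 2521320.71 / 30982.12 = 81.38 mm
Ȳ = 3047318.60 / 30982.12 = 98.36 mm

X̄ = 81.38 mm, Ȳ = 98.36 mm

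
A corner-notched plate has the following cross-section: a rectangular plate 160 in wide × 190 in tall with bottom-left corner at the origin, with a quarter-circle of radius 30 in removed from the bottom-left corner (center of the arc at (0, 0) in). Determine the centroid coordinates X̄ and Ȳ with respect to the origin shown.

X̄ = 81.60 in, Ȳ = 96.96 in

plate: A = 160 × 190 = 30400.00, centroid at (80.00, 95.00).
removed quarter-circle: A = −¼π·30² = -706.86, centroid at (12.73, 12.73).
ΣA = 29693.14 in², ΣAX̄ = 2423000.00 in³, ΣAȲ = 2879000.00 in³.
X̄ = 2423000.00/29693.14 = 81.60 in; Ȳ = 2879000.00/29693.14 = 96.96 in.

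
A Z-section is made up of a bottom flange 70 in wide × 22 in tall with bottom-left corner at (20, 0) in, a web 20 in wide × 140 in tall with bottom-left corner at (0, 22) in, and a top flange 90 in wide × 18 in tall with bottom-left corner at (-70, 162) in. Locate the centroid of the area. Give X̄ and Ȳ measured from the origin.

X̄ = 12.11 in, Ȳ = 92.54 in

bottom flange: A = 70 × 22 = 1540.00, centroid at (55.00, 11.00).
web: A = 20 × 140 = 2800.00, centroid at (10.00, 92.00).
top flange: A = 90 × 18 = 1620.00, centroid at (-25.00, 171.00).
ΣA = 5960.00 in²
ΣAX̄ = (1540.00)(55.00) + (2800.00)(10.00) + (1620.00)(-25.00) = 72200.00 in³
ΣAȲ = (1540.00)(11.00) + (2800.00)(92.00) + (1620.00)(171.00) = 551560.00 in³
X̄ = 72200.00 / 5960.00 = 12.11 in
Ȳ = 551560.00 / 5960.00 = 92.54 in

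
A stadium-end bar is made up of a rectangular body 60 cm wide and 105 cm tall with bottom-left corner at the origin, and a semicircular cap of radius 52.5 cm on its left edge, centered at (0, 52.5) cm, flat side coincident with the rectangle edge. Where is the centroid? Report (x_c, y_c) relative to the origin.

x_c = 8.71 cm, y_c = 52.50 cm

Part | A | x̄ᵢ | ȳᵢ | A·x̄ᵢ | A·ȳᵢ
rectangular body | 6300.00 | 30.00 | 52.50 | 189000.00 | 330750.00
semicircular end | 4329.51 | -22.28 | 52.50 | -96468.75 | 227299.14
Σ | 10629.51 |  |  | 92531.25 | 558049.14
x_c = 92531.25 / 10629.51 = 8.71 cm
y_c = 558049.14 / 10629.51 = 52.50 cm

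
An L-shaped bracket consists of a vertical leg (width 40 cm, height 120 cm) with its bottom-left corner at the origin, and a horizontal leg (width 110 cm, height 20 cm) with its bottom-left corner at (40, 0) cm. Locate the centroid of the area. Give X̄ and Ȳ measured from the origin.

X̄ = 43.57 cm, Ȳ = 44.29 cm

vertical leg: A = 40 × 120 = 4800.00, centroid at (20.00, 60.00).
horizontal leg: A = 110 × 20 = 2200.00, centroid at (95.00, 10.00).
ΣA = 7000.00 cm²
ΣAX̄ = (4800.00)(20.00) + (2200.00)(95.00) = 305000.00 cm³
ΣAȲ = (4800.00)(60.00) + (2200.00)(10.00) = 310000.00 cm³
X̄ = 305000.00 / 7000.00 = 43.57 cm
Ȳ = 310000.00 / 7000.00 = 44.29 cm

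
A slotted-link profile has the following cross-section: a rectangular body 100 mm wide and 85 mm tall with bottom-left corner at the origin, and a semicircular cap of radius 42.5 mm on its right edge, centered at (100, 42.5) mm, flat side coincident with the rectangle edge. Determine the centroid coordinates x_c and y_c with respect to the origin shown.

Part | A | x̄ᵢ | ȳᵢ | A·x̄ᵢ | A·ȳᵢ
rectangular body | 8500.00 | 50.00 | 42.50 | 425000.00 | 361250.00
semicircular end | 2837.25 | 118.04 | 42.50 | 334902.17 | 120583.16
Σ | 11337.25 |  |  | 759902.17 | 481833.16
x_c = 759902.17 / 11337.25 = 67.03 mm
y_c = 481833.16 / 11337.25 = 42.50 mm

x_c = 67.03 mm, y_c = 42.50 mm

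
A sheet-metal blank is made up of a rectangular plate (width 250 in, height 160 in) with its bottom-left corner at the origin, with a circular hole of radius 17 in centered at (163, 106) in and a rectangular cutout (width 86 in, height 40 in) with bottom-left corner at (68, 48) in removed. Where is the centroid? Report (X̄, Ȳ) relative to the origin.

plate: A = 250 × 160 = 40000.00, centroid at (125.00, 80.00).
hole 1: A = −π·17² = -907.92, centroid at (163.00, 106.00).
hole 2: A = −(86 × 40) = -3440.00, centroid at (111.00, 68.00).
ΣA = 35652.08 in², ΣAX̄ = 4470168.99 in³, ΣAȲ = 2869840.45 in³.
X̄ = 4470168.99/35652.08 = 125.38 in; Ȳ = 2869840.45/35652.08 = 80.50 in.

X̄ = 125.38 in, Ȳ = 80.50 in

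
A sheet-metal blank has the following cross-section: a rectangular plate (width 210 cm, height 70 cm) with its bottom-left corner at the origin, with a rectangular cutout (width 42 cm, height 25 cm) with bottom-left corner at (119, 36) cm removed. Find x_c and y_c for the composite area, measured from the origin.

x_c = 102.31 cm, y_c = 33.96 cm

plate: A = 210 × 70 = 14700.00, centroid at (105.00, 35.00).
hole: A = −(42 × 25) = -1050.00, centroid at (140.00, 48.50).
ΣA = 13650.00 cm²
ΣAx_c = (14700.00)(105.00) + (-1050.00)(140.00) = 1396500.00 cm³
ΣAy_c = (14700.00)(35.00) + (-1050.00)(48.50) = 463575.00 cm³
x_c = 1396500.00 / 13650.00 = 102.31 cm
y_c = 463575.00 / 13650.00 = 33.96 cm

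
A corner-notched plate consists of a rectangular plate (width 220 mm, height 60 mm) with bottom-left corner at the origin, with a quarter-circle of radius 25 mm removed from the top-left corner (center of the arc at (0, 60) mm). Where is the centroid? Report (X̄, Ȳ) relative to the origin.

Part | A | x̄ᵢ | ȳᵢ | A·x̄ᵢ | A·ȳᵢ
plate | 13200.00 | 110.00 | 30.00 | 1452000.00 | 396000.00
removed quarter-circle | -490.87 | 10.61 | 49.39 | -5208.33 | -24244.10
Σ | 12709.13 |  |  | 1446791.67 | 371755.90
X̄ = 1446791.67 / 12709.13 = 113.84 mm
Ȳ = 371755.90 / 12709.13 = 29.25 mm

X̄ = 113.84 mm, Ȳ = 29.25 mm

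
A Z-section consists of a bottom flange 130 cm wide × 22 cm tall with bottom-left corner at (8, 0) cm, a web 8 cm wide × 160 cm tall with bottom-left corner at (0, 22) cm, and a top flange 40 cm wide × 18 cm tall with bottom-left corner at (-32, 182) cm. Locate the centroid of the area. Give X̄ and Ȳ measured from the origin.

bottom flange: A = 130 × 22 = 2860.00, centroid at (73.00, 11.00).
web: A = 8 × 160 = 1280.00, centroid at (4.00, 102.00).
top flange: A = 40 × 18 = 720.00, centroid at (-12.00, 191.00).
ΣA = 4860.00 cm²
ΣAX̄ = (2860.00)(73.00) + (1280.00)(4.00) + (720.00)(-12.00) = 205260.00 cm³
ΣAȲ = (2860.00)(11.00) + (1280.00)(102.00) + (720.00)(191.00) = 299540.00 cm³
X̄ = 205260.00 / 4860.00 = 42.23 cm
Ȳ = 299540.00 / 4860.00 = 61.63 cm

X̄ = 42.23 cm, Ȳ = 61.63 cm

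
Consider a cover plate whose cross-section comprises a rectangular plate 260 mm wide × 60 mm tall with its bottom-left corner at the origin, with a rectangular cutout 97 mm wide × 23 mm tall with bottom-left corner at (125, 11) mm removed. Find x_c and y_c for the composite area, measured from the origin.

x_c = 122.74 mm, y_c = 31.25 mm

Part | A | x̄ᵢ | ȳᵢ | A·x̄ᵢ | A·ȳᵢ
plate | 15600.00 | 130.00 | 30.00 | 2028000.00 | 468000.00
hole | -2231.00 | 173.50 | 22.50 | -387078.50 | -50197.50
Σ | 13369.00 |  |  | 1640921.50 | 417802.50
x_c = 1640921.50 / 13369.00 = 122.74 mm
y_c = 417802.50 / 13369.00 = 31.25 mm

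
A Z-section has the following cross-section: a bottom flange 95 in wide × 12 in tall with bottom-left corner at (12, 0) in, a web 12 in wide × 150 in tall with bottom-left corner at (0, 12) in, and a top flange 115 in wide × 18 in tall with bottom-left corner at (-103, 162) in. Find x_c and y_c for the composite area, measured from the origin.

Part | A | x̄ᵢ | ȳᵢ | A·x̄ᵢ | A·ȳᵢ
bottom flange | 1140.00 | 59.50 | 6.00 | 67830.00 | 6840.00
web | 1800.00 | 6.00 | 87.00 | 10800.00 | 156600.00
top flange | 2070.00 | -45.50 | 171.00 | -94185.00 | 353970.00
Σ | 5010.00 |  |  | -15555.00 | 517410.00
x_c = -15555.00 / 5010.00 = -3.10 in
y_c = 517410.00 / 5010.00 = 103.28 in

x_c = -3.10 in, y_c = 103.28 in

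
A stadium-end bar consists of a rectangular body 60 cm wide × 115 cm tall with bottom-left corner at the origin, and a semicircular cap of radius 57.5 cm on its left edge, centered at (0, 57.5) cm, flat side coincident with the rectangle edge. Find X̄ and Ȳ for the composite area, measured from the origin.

X̄ = 6.64 cm, Ȳ = 57.50 cm

rectangular body: A = 60 × 115 = 6900.00, centroid at (30.00, 57.50).
semicircular end: A = ½π·57.5² = 5193.45, centroid at (-24.40, 57.50).
ΣA = 12093.45 cm²
ΣAX̄ = (6900.00)(30.00) + (5193.45)(-24.40) = 80260.42 cm³
ΣAȲ = (6900.00)(57.50) + (5193.45)(57.50) = 695373.11 cm³
X̄ = 80260.42 / 12093.45 = 6.64 cm
Ȳ = 695373.11 / 12093.45 = 57.50 cm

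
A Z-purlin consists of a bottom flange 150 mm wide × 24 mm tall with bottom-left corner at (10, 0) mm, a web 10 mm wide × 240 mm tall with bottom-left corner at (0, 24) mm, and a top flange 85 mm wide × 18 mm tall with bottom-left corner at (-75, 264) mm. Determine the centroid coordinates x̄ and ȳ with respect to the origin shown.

x̄ = 35.63 mm, ȳ = 107.10 mm

bottom flange: A = 150 × 24 = 3600.00, centroid at (85.00, 12.00).
web: A = 10 × 240 = 2400.00, centroid at (5.00, 144.00).
top flange: A = 85 × 18 = 1530.00, centroid at (-32.50, 273.00).
ΣA = 7530.00 mm²
ΣAx̄ = (3600.00)(85.00) + (2400.00)(5.00) + (1530.00)(-32.50) = 268275.00 mm³
ΣAȳ = (3600.00)(12.00) + (2400.00)(144.00) + (1530.00)(273.00) = 806490.00 mm³
x̄ = 268275.00 / 7530.00 = 35.63 mm
ȳ = 806490.00 / 7530.00 = 107.10 mm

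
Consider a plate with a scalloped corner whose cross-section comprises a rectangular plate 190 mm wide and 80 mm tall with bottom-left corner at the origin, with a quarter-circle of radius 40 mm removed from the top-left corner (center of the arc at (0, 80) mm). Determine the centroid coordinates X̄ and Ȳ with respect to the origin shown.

X̄ = 102.03 mm, Ȳ = 37.93 mm

plate: A = 190 × 80 = 15200.00, centroid at (95.00, 40.00).
removed quarter-circle: A = −¼π·40² = -1256.64, centroid at (16.98, 63.02).
ΣA = 13943.36 mm²
ΣAX̄ = (15200.00)(95.00) + (-1256.64)(16.98) = 1422666.67 mm³
ΣAȲ = (15200.00)(40.00) + (-1256.64)(63.02) = 528802.37 mm³
X̄ = 1422666.67 / 13943.36 = 102.03 mm
Ȳ = 528802.37 / 13943.36 = 37.93 mm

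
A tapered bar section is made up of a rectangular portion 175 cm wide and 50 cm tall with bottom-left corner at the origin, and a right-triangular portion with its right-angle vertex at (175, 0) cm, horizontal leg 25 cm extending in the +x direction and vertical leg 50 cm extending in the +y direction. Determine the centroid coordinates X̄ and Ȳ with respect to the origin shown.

X̄ = 93.89 cm, Ȳ = 24.44 cm

rectangular portion: A = 175 × 50 = 8750.00, centroid at (87.50, 25.00).
triangular portion: A = ½·25·50 = 625.00, centroid at (183.33, 16.67).
ΣA = 9375.00 cm²
ΣAX̄ = (8750.00)(87.50) + (625.00)(183.33) = 880208.33 cm³
ΣAȲ = (8750.00)(25.00) + (625.00)(16.67) = 229166.67 cm³
X̄ = 880208.33 / 9375.00 = 93.89 cm
Ȳ = 229166.67 / 9375.00 = 24.44 cm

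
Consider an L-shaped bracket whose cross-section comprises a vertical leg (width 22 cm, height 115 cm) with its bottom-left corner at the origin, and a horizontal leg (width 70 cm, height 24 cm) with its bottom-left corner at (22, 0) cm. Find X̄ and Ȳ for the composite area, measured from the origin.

vertical leg: A = 22 × 115 = 2530.00, centroid at (11.00, 57.50).
horizontal leg: A = 70 × 24 = 1680.00, centroid at (57.00, 12.00).
ΣA = 4210.00 cm², ΣAX̄ = 123590.00 cm³, ΣAȲ = 165635.00 cm³.
X̄ = 123590.00/4210.00 = 29.36 cm; Ȳ = 165635.00/4210.00 = 39.34 cm.

X̄ = 29.36 cm, Ȳ = 39.34 cm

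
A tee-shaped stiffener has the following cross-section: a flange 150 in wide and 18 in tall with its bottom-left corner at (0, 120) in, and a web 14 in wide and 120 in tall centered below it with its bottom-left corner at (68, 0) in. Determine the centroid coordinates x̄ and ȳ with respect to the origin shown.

web: A = 14 × 120 = 1680.00, centroid at (75.00, 60.00).
flange: A = 150 × 18 = 2700.00, centroid at (75.00, 129.00).
ΣA = 4380.00 in²
ΣAx̄ = (1680.00)(75.00) + (2700.00)(75.00) = 328500.00 in³
ΣAȳ = (1680.00)(60.00) + (2700.00)(129.00) = 449100.00 in³
x̄ = 328500.00 / 4380.00 = 75.00 in
ȳ = 449100.00 / 4380.00 = 102.53 in

x̄ = 75.00 in, ȳ = 102.53 in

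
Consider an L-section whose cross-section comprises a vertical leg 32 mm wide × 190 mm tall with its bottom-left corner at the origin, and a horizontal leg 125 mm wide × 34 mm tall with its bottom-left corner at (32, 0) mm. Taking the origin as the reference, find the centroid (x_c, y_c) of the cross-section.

x_c = 48.30 mm, y_c = 62.91 mm

vertical leg: A = 32 × 190 = 6080.00, centroid at (16.00, 95.00).
horizontal leg: A = 125 × 34 = 4250.00, centroid at (94.50, 17.00).
ΣA = 10330.00 mm²
ΣAx_c = (6080.00)(16.00) + (4250.00)(94.50) = 498905.00 mm³
ΣAy_c = (6080.00)(95.00) + (4250.00)(17.00) = 649850.00 mm³
x_c = 498905.00 / 10330.00 = 48.30 mm
y_c = 649850.00 / 10330.00 = 62.91 mm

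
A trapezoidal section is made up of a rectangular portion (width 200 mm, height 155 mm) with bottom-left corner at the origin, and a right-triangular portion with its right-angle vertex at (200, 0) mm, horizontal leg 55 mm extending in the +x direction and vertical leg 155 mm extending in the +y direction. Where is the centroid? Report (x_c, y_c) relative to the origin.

rectangular portion: A = 200 × 155 = 31000.00, centroid at (100.00, 77.50).
triangular portion: A = ½·55·155 = 4262.50, centroid at (218.33, 51.67).
ΣA = 35262.50 mm²
ΣAx_c = (31000.00)(100.00) + (4262.50)(218.33) = 4030645.83 mm³
ΣAy_c = (31000.00)(77.50) + (4262.50)(51.67) = 2622729.17 mm³
x_c = 4030645.83 / 35262.50 = 114.30 mm
y_c = 2622729.17 / 35262.50 = 74.38 mm

x_c = 114.30 mm, y_c = 74.38 mm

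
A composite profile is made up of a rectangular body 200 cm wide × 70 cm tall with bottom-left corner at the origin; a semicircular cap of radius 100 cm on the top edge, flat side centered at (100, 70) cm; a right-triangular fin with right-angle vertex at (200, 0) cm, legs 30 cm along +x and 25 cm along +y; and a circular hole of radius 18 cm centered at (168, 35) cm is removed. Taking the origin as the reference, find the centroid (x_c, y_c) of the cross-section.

Part | A | x̄ᵢ | ȳᵢ | A·x̄ᵢ | A·ȳᵢ
rectangular body | 14000.00 | 100.00 | 35.00 | 1400000.00 | 490000.00
semicircular top | 15707.96 | 100.00 | 112.44 | 1570796.33 | 1766224.10
triangular fin | 375.00 | 210.00 | 8.33 | 78750.00 | 3125.00
hole | -1017.88 | 168.00 | 35.00 | -171003.17 | -35625.66
Σ | 29065.09 |  |  | 2878543.16 | 2223723.43
x_c = 2878543.16 / 29065.09 = 99.04 cm
y_c = 2223723.43 / 29065.09 = 76.51 cm

x_c = 99.04 cm, y_c = 76.51 cm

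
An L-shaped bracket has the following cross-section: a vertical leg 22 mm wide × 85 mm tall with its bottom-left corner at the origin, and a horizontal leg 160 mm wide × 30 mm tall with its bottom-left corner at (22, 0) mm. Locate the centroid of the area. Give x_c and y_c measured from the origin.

vertical leg: A = 22 × 85 = 1870.00, centroid at (11.00, 42.50).
horizontal leg: A = 160 × 30 = 4800.00, centroid at (102.00, 15.00).
ΣA = 6670.00 mm²
ΣAx_c = (1870.00)(11.00) + (4800.00)(102.00) = 510170.00 mm³
ΣAy_c = (1870.00)(42.50) + (4800.00)(15.00) = 151475.00 mm³
x_c = 510170.00 / 6670.00 = 76.49 mm
y_c = 151475.00 / 6670.00 = 22.71 mm

x_c = 76.49 mm, y_c = 22.71 mm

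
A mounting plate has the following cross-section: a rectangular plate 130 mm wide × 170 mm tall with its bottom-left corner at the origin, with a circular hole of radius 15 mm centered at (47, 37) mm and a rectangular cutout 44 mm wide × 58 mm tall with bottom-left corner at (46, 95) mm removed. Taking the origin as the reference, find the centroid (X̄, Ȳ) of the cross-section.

Part | A | x̄ᵢ | ȳᵢ | A·x̄ᵢ | A·ȳᵢ
plate | 22100.00 | 65.00 | 85.00 | 1436500.00 | 1878500.00
hole 1 | -706.86 | 47.00 | 37.00 | -33222.34 | -26153.76
hole 2 | -2552.00 | 68.00 | 124.00 | -173536.00 | -316448.00
Σ | 18841.14 |  |  | 1229741.66 | 1535898.24
X̄ = 1229741.66 / 18841.14 = 65.27 mm
Ȳ = 1535898.24 / 18841.14 = 81.52 mm

X̄ = 65.27 mm, Ȳ = 81.52 mm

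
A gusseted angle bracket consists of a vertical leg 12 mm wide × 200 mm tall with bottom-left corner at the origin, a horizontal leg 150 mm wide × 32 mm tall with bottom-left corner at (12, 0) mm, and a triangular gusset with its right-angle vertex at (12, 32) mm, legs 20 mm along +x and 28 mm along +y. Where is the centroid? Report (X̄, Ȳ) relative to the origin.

X̄ = 58.45 mm, Ȳ = 43.90 mm

vertical leg: A = 12 × 200 = 2400.00, centroid at (6.00, 100.00).
horizontal leg: A = 150 × 32 = 4800.00, centroid at (87.00, 16.00).
gusset: A = ½·20·28 = 280.00, centroid at (18.67, 41.33).
ΣA = 7480.00 mm², ΣAX̄ = 437226.67 mm³, ΣAȲ = 328373.33 mm³.
X̄ = 437226.67/7480.00 = 58.45 mm; Ȳ = 328373.33/7480.00 = 43.90 mm.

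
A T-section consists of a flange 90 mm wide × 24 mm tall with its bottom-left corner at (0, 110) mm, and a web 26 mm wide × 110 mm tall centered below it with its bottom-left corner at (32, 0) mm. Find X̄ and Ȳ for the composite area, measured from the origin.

Part | A | x̄ᵢ | ȳᵢ | A·x̄ᵢ | A·ȳᵢ
web | 2860.00 | 45.00 | 55.00 | 128700.00 | 157300.00
flange | 2160.00 | 45.00 | 122.00 | 97200.00 | 263520.00
Σ | 5020.00 |  |  | 225900.00 | 420820.00
X̄ = 225900.00 / 5020.00 = 45.00 mm
Ȳ = 420820.00 / 5020.00 = 83.83 mm

X̄ = 45.00 mm, Ȳ = 83.83 mm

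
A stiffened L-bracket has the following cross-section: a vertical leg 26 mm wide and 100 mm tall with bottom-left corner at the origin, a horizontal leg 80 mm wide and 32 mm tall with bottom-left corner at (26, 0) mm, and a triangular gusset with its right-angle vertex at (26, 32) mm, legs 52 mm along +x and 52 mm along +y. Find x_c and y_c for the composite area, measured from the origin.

x_c = 40.13 mm, y_c = 36.50 mm

vertical leg: A = 26 × 100 = 2600.00, centroid at (13.00, 50.00).
horizontal leg: A = 80 × 32 = 2560.00, centroid at (66.00, 16.00).
gusset: A = ½·52·52 = 1352.00, centroid at (43.33, 49.33).
ΣA = 6512.00 mm²
ΣAx_c = (2600.00)(13.00) + (2560.00)(66.00) + (1352.00)(43.33) = 261346.67 mm³
ΣAy_c = (2600.00)(50.00) + (2560.00)(16.00) + (1352.00)(49.33) = 237658.67 mm³
x_c = 261346.67 / 6512.00 = 40.13 mm
y_c = 237658.67 / 6512.00 = 36.50 mm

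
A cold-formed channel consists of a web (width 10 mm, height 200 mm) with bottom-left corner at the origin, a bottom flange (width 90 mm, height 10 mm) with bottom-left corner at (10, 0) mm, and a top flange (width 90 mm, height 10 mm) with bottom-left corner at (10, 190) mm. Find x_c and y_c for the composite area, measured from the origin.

x_c = 28.68 mm, y_c = 100.00 mm

web: A = 10 × 200 = 2000.00, centroid at (5.00, 100.00).
bottom flange: A = 90 × 10 = 900.00, centroid at (55.00, 5.00).
top flange: A = 90 × 10 = 900.00, centroid at (55.00, 195.00).
ΣA = 3800.00 mm², ΣAx_c = 109000.00 mm³, ΣAy_c = 380000.00 mm³.
x_c = 109000.00/3800.00 = 28.68 mm; y_c = 380000.00/3800.00 = 100.00 mm.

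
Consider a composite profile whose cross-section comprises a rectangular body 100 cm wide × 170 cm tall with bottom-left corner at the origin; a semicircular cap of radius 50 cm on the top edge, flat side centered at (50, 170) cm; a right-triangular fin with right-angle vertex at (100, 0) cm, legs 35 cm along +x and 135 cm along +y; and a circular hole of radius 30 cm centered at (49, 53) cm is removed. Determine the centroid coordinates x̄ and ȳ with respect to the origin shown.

rectangular body: A = 100 × 170 = 17000.00, centroid at (50.00, 85.00).
semicircular top: A = ½π·50² = 3926.99, centroid at (50.00, 191.22).
triangular fin: A = ½·35·135 = 2362.50, centroid at (111.67, 45.00).
hole: A = −π·30² = -2827.43, centroid at (49.00, 53.00).
ΣA = 20462.06 cm², ΣAx̄ = 1171617.80 cm³, ΣAȳ = 2152380.30 cm³.
x̄ = 1171617.80/20462.06 = 57.26 cm; ȳ = 2152380.30/20462.06 = 105.19 cm.

x̄ = 57.26 cm, ȳ = 105.19 cm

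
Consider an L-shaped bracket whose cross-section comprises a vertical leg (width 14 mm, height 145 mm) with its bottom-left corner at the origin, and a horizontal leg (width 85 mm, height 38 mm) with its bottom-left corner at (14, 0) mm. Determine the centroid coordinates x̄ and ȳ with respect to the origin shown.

vertical leg: A = 14 × 145 = 2030.00, centroid at (7.00, 72.50).
horizontal leg: A = 85 × 38 = 3230.00, centroid at (56.50, 19.00).
ΣA = 5260.00 mm², ΣAx̄ = 196705.00 mm³, ΣAȳ = 208545.00 mm³.
x̄ = 196705.00/5260.00 = 37.40 mm; ȳ = 208545.00/5260.00 = 39.65 mm.

x̄ = 37.40 mm, ȳ = 39.65 mm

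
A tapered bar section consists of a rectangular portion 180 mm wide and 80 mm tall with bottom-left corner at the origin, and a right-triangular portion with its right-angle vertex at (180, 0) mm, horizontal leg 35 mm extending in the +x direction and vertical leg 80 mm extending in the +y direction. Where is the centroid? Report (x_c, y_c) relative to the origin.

x_c = 99.01 mm, y_c = 38.82 mm

rectangular portion: A = 180 × 80 = 14400.00, centroid at (90.00, 40.00).
triangular portion: A = ½·35·80 = 1400.00, centroid at (191.67, 26.67).
ΣA = 15800.00 mm²
ΣAx_c = (14400.00)(90.00) + (1400.00)(191.67) = 1564333.33 mm³
ΣAy_c = (14400.00)(40.00) + (1400.00)(26.67) = 613333.33 mm³
x_c = 1564333.33 / 15800.00 = 99.01 mm
y_c = 613333.33 / 15800.00 = 38.82 mm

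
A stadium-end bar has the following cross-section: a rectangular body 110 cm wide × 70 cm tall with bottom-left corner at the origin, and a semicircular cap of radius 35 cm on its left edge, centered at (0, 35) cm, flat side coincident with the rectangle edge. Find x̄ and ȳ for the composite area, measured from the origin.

rectangular body: A = 110 × 70 = 7700.00, centroid at (55.00, 35.00).
semicircular end: A = ½π·35² = 1924.23, centroid at (-14.85, 35.00).
ΣA = 9624.23 cm², ΣAx̄ = 394916.67 cm³, ΣAȳ = 336847.89 cm³.
x̄ = 394916.67/9624.23 = 41.03 cm; ȳ = 336847.89/9624.23 = 35.00 cm.

x̄ = 41.03 cm, ȳ = 35.00 cm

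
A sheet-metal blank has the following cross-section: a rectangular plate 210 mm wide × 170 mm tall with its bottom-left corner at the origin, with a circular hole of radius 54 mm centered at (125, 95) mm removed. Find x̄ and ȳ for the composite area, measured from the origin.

x̄ = 98.10 mm, ȳ = 81.55 mm

plate: A = 210 × 170 = 35700.00, centroid at (105.00, 85.00).
hole: A = −π·54² = -9160.88, centroid at (125.00, 95.00).
ΣA = 26539.12 mm², ΣAx̄ = 2603389.48 mm³, ΣAȳ = 2164216.00 mm³.
x̄ = 2603389.48/26539.12 = 98.10 mm; ȳ = 2164216.00/26539.12 = 81.55 mm.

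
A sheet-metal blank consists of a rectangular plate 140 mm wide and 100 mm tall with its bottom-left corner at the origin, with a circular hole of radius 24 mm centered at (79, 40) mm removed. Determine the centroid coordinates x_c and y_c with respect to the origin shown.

x_c = 68.66 mm, y_c = 51.48 mm

Part | A | x̄ᵢ | ȳᵢ | A·x̄ᵢ | A·ȳᵢ
plate | 14000.00 | 70.00 | 50.00 | 980000.00 | 700000.00
hole | -1809.56 | 79.00 | 40.00 | -142955.03 | -72382.29
Σ | 12190.44 |  |  | 837044.97 | 627617.71
x_c = 837044.97 / 12190.44 = 68.66 mm
y_c = 627617.71 / 12190.44 = 51.48 mm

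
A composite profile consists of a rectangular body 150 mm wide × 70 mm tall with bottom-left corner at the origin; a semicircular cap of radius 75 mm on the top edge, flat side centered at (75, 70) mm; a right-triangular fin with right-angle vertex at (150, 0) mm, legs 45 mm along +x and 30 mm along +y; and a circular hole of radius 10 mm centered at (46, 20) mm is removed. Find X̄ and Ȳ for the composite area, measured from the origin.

rectangular body: A = 150 × 70 = 10500.00, centroid at (75.00, 35.00).
semicircular top: A = ½π·75² = 8835.73, centroid at (75.00, 101.83).
triangular fin: A = ½·45·30 = 675.00, centroid at (165.00, 10.00).
hole: A = −π·10² = -314.16, centroid at (46.00, 20.00).
ΣA = 19696.57 mm², ΣAX̄ = 1547103.37 mm³, ΣAȲ = 1267717.87 mm³.
X̄ = 1547103.37/19696.57 = 78.55 mm; Ȳ = 1267717.87/19696.57 = 64.36 mm.

X̄ = 78.55 mm, Ȳ = 64.36 mm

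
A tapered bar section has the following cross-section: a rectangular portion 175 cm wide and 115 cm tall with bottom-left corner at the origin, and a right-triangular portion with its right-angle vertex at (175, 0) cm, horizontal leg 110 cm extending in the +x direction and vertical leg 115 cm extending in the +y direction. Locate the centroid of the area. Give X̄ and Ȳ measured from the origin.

rectangular portion: A = 175 × 115 = 20125.00, centroid at (87.50, 57.50).
triangular portion: A = ½·110·115 = 6325.00, centroid at (211.67, 38.33).
ΣA = 26450.00 cm², ΣAX̄ = 3099729.17 cm³, ΣAȲ = 1399645.83 cm³.
X̄ = 3099729.17/26450.00 = 117.19 cm; Ȳ = 1399645.83/26450.00 = 52.92 cm.

X̄ = 117.19 cm, Ȳ = 52.92 cm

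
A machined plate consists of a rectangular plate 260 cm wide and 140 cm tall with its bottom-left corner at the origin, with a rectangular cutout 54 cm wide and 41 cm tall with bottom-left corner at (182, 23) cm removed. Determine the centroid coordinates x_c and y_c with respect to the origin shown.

x_c = 124.88 cm, y_c = 71.72 cm

plate: A = 260 × 140 = 36400.00, centroid at (130.00, 70.00).
hole: A = −(54 × 41) = -2214.00, centroid at (209.00, 43.50).
ΣA = 34186.00 cm², ΣAx_c = 4269274.00 cm³, ΣAy_c = 2451691.00 cm³.
x_c = 4269274.00/34186.00 = 124.88 cm; y_c = 2451691.00/34186.00 = 71.72 cm.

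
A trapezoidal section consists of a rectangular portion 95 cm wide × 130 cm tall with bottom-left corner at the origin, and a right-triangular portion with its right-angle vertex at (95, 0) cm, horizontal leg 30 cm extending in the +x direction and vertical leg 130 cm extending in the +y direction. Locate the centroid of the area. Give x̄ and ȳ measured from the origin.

rectangular portion: A = 95 × 130 = 12350.00, centroid at (47.50, 65.00).
triangular portion: A = ½·30·130 = 1950.00, centroid at (105.00, 43.33).
ΣA = 14300.00 cm²
ΣAx̄ = (12350.00)(47.50) + (1950.00)(105.00) = 791375.00 cm³
ΣAȳ = (12350.00)(65.00) + (1950.00)(43.33) = 887250.00 cm³
x̄ = 791375.00 / 14300.00 = 55.34 cm
ȳ = 887250.00 / 14300.00 = 62.05 cm

x̄ = 55.34 cm, ȳ = 62.05 cm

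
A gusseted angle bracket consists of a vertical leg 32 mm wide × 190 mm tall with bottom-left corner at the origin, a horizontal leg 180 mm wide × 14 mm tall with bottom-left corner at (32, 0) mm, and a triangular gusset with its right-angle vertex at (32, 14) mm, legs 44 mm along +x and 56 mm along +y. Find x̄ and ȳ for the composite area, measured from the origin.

vertical leg: A = 32 × 190 = 6080.00, centroid at (16.00, 95.00).
horizontal leg: A = 180 × 14 = 2520.00, centroid at (122.00, 7.00).
gusset: A = ½·44·56 = 1232.00, centroid at (46.67, 32.67).
ΣA = 9832.00 mm², ΣAx̄ = 462213.33 mm³, ΣAȳ = 635485.33 mm³.
x̄ = 462213.33/9832.00 = 47.01 mm; ȳ = 635485.33/9832.00 = 64.63 mm.

x̄ = 47.01 mm, ȳ = 64.63 mm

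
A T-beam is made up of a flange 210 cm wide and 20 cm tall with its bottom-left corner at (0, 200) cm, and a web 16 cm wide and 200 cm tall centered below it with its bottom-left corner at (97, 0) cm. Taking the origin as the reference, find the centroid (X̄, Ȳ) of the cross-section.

X̄ = 105.00 cm, Ȳ = 162.43 cm

web: A = 16 × 200 = 3200.00, centroid at (105.00, 100.00).
flange: A = 210 × 20 = 4200.00, centroid at (105.00, 210.00).
ΣA = 7400.00 cm², ΣAX̄ = 777000.00 cm³, ΣAȲ = 1202000.00 cm³.
X̄ = 777000.00/7400.00 = 105.00 cm; Ȳ = 1202000.00/7400.00 = 162.43 cm.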